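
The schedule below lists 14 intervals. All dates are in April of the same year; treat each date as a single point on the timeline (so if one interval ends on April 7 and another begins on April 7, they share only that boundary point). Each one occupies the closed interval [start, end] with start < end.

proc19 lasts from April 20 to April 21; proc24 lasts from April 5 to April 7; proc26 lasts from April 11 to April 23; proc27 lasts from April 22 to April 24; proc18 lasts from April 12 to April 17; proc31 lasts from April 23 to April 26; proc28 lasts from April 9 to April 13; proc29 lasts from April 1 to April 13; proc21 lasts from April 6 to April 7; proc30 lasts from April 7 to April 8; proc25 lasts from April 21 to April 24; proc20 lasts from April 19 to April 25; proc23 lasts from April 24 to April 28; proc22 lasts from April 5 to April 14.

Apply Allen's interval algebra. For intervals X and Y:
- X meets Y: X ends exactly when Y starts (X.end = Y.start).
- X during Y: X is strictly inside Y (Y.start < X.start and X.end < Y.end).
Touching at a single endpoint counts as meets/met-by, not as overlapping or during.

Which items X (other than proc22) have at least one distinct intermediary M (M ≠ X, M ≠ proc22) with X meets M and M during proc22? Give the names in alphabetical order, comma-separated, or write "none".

Target proc22 = [April 5, April 14].
Intermediaries M with M during proc22: proc21, proc28, proc30.
Via proc21 — items with X meets proc21: none.
Via proc28 — items with X meets proc28: none.
Via proc30 — items with X meets proc30: proc21, proc24.
Union: proc21, proc24.

proc21, proc24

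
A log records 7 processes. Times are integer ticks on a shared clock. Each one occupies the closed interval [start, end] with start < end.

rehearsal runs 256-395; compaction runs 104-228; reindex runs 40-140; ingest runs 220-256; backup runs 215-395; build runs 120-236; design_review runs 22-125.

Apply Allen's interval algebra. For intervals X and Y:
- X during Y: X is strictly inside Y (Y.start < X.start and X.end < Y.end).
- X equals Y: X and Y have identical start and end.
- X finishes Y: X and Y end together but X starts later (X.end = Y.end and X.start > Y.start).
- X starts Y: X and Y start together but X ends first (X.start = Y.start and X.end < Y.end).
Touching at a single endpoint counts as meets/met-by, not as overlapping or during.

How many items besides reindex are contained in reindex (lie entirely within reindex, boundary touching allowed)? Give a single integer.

Target reindex = [40, 140].
backup [215, 395] → after → no.
build [120, 236] → overlapped-by → no.
compaction [104, 228] → overlapped-by → no.
design_review [22, 125] → overlaps → no.
ingest [220, 256] → after → no.
rehearsal [256, 395] → after → no.
Total: 0.

0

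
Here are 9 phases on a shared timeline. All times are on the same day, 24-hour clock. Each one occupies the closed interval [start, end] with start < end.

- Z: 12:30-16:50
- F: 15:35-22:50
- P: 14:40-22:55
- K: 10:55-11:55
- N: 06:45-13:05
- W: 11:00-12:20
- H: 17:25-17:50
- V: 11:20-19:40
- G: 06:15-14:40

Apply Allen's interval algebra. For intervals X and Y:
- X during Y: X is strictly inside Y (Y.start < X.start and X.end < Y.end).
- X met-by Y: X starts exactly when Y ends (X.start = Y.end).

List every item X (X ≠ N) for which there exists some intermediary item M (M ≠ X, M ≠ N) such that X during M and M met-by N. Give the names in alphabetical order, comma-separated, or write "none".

Target N = [06:45, 13:05].
Intermediaries M with M met-by N: none.
Union: none.

none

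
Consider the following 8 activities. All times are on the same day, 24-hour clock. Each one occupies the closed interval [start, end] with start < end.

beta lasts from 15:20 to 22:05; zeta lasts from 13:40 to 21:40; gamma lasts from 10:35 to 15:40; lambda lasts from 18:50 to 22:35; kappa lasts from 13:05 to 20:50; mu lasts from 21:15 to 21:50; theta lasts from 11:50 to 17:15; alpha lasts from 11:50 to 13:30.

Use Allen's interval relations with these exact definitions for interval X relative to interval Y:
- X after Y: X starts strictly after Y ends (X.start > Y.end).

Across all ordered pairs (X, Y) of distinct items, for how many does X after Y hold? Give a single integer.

Checking all 56 ordered pairs for relation 'after'; matching pairs in alphabetical order:
(beta, alpha): beta after alpha ✓
(lambda, alpha): lambda after alpha ✓
(lambda, gamma): lambda after gamma ✓
(lambda, theta): lambda after theta ✓
(mu, alpha): mu after alpha ✓
(mu, gamma): mu after gamma ✓
(mu, kappa): mu after kappa ✓
(mu, theta): mu after theta ✓
(zeta, alpha): zeta after alpha ✓
Count: 9.

9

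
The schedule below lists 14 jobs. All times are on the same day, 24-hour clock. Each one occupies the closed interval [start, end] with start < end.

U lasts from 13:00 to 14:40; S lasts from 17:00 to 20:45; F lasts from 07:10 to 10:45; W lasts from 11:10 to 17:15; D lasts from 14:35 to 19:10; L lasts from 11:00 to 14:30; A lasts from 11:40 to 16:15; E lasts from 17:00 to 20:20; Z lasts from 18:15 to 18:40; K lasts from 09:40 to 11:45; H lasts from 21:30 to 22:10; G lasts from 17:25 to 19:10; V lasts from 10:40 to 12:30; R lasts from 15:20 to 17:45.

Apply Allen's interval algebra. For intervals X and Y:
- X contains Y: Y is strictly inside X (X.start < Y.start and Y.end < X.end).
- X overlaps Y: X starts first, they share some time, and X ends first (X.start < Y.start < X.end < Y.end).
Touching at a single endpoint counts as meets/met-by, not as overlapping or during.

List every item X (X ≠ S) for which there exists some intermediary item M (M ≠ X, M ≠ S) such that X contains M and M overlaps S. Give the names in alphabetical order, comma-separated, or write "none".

D

Target S = [17:00, 20:45].
Intermediaries M with M overlaps S: D, R, W.
Via D — items with X contains D: none.
Via R — items with X contains R: D.
Via W — items with X contains W: none.
Union: D.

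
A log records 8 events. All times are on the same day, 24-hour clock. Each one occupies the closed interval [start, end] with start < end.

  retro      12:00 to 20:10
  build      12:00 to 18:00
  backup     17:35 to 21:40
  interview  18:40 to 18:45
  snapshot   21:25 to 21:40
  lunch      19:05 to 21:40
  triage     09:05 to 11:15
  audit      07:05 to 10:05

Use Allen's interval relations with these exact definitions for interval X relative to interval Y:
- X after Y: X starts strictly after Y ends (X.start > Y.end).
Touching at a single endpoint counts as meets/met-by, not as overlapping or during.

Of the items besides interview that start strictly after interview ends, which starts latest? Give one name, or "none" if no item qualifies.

snapshot

Target interview = [18:40, 18:45].
audit [07:05, 10:05] → before → excluded.
backup [17:35, 21:40] → contains → excluded.
build [12:00, 18:00] → before → excluded.
lunch [19:05, 21:40] → after → candidate.
retro [12:00, 20:10] → contains → excluded.
snapshot [21:25, 21:40] → after → candidate.
triage [09:05, 11:15] → before → excluded.
Among candidates, latest start is 21:25 → snapshot.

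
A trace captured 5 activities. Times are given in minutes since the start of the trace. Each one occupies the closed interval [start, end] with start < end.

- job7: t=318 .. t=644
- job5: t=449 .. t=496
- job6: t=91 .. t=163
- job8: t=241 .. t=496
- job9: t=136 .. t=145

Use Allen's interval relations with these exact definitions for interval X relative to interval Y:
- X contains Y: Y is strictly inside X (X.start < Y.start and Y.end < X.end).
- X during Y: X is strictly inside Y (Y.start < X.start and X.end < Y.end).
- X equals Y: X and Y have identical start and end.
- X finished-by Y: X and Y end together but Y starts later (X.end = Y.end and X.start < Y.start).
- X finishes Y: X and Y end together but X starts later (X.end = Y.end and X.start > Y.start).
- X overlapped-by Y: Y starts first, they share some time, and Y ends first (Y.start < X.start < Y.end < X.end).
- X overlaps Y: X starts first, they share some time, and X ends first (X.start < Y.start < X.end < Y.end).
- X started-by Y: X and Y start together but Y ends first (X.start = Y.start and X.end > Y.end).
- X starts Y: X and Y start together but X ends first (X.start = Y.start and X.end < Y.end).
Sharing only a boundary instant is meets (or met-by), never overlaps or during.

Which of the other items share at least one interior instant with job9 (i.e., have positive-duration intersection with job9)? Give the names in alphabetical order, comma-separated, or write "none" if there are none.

Target job9 = [t=136, t=145].
job5 [t=449, t=496] → after → no.
job6 [t=91, t=163] → contains → yes.
job7 [t=318, t=644] → after → no.
job8 [t=241, t=496] → after → no.
Result: job6.

job6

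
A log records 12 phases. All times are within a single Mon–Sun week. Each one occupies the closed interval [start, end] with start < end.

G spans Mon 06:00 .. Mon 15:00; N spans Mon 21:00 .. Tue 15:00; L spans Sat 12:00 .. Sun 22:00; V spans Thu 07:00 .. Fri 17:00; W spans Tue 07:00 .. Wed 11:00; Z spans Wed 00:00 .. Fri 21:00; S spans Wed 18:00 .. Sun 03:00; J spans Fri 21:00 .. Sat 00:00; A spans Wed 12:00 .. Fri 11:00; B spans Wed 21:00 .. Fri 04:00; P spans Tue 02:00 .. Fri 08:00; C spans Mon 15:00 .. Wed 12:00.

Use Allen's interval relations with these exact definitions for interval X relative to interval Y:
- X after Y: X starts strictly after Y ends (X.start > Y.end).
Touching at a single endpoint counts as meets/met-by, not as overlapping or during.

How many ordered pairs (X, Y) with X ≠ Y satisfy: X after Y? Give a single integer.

Checking all 132 ordered pairs for relation 'after'; matching pairs in alphabetical order:
(A, G): A after G ✓
(A, N): A after N ✓
(A, W): A after W ✓
(B, C): B after C ✓
(B, G): B after G ✓
(B, N): B after N ✓
(B, W): B after W ✓
(J, A): J after A ✓
(J, B): J after B ✓
(J, C): J after C ✓
(J, G): J after G ✓
(J, N): J after N ✓
(J, P): J after P ✓
(J, V): J after V ✓
(J, W): J after W ✓
(L, A): L after A ✓
(L, B): L after B ✓
(L, C): L after C ✓
(L, G): L after G ✓
(L, J): L after J ✓
(L, N): L after N ✓
(L, P): L after P ✓
(L, V): L after V ✓
(L, W): L after W ✓
... plus 14 further pairs not listed.
Count: 38.

38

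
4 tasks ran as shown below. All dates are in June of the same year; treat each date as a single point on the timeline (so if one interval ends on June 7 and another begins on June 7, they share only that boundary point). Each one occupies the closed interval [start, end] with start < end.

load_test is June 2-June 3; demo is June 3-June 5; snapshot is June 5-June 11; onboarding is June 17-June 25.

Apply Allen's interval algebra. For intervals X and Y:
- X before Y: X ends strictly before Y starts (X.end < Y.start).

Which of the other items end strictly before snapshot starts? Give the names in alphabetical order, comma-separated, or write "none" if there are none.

load_test

Target snapshot = [June 5, June 11].
demo [June 3, June 5] → meets → no.
load_test [June 2, June 3] → before → yes.
onboarding [June 17, June 25] → after → no.
Result: load_test.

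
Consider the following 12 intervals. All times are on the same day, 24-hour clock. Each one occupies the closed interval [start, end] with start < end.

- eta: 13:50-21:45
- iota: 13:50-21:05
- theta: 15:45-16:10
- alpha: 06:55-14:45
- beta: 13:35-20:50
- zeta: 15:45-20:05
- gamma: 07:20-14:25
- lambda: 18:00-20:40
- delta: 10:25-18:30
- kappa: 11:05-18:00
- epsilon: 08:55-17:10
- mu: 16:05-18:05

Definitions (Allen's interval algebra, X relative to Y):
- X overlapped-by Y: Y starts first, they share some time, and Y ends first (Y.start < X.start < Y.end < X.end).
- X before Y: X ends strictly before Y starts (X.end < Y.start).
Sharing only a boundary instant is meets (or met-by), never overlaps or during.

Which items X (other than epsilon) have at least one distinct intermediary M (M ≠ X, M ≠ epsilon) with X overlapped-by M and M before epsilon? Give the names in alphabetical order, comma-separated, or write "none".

Target epsilon = [08:55, 17:10].
Intermediaries M with M before epsilon: none.
Union: none.

none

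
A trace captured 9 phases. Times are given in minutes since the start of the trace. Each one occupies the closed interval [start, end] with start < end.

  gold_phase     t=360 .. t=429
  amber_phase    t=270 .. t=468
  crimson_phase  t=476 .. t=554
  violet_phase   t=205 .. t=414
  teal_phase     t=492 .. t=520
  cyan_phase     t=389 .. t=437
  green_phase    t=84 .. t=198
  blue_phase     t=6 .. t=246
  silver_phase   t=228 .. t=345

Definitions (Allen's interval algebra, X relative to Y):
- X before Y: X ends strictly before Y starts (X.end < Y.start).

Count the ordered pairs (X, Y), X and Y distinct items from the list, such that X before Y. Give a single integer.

Checking all 72 ordered pairs for relation 'before'; matching pairs in alphabetical order:
(amber_phase, crimson_phase): amber_phase before crimson_phase ✓
(amber_phase, teal_phase): amber_phase before teal_phase ✓
(blue_phase, amber_phase): blue_phase before amber_phase ✓
(blue_phase, crimson_phase): blue_phase before crimson_phase ✓
(blue_phase, cyan_phase): blue_phase before cyan_phase ✓
(blue_phase, gold_phase): blue_phase before gold_phase ✓
(blue_phase, teal_phase): blue_phase before teal_phase ✓
(cyan_phase, crimson_phase): cyan_phase before crimson_phase ✓
(cyan_phase, teal_phase): cyan_phase before teal_phase ✓
(gold_phase, crimson_phase): gold_phase before crimson_phase ✓
(gold_phase, teal_phase): gold_phase before teal_phase ✓
(green_phase, amber_phase): green_phase before amber_phase ✓
(green_phase, crimson_phase): green_phase before crimson_phase ✓
(green_phase, cyan_phase): green_phase before cyan_phase ✓
(green_phase, gold_phase): green_phase before gold_phase ✓
(green_phase, silver_phase): green_phase before silver_phase ✓
(green_phase, teal_phase): green_phase before teal_phase ✓
(green_phase, violet_phase): green_phase before violet_phase ✓
(silver_phase, crimson_phase): silver_phase before crimson_phase ✓
(silver_phase, cyan_phase): silver_phase before cyan_phase ✓
(silver_phase, gold_phase): silver_phase before gold_phase ✓
(silver_phase, teal_phase): silver_phase before teal_phase ✓
(violet_phase, crimson_phase): violet_phase before crimson_phase ✓
(violet_phase, teal_phase): violet_phase before teal_phase ✓
Count: 24.

24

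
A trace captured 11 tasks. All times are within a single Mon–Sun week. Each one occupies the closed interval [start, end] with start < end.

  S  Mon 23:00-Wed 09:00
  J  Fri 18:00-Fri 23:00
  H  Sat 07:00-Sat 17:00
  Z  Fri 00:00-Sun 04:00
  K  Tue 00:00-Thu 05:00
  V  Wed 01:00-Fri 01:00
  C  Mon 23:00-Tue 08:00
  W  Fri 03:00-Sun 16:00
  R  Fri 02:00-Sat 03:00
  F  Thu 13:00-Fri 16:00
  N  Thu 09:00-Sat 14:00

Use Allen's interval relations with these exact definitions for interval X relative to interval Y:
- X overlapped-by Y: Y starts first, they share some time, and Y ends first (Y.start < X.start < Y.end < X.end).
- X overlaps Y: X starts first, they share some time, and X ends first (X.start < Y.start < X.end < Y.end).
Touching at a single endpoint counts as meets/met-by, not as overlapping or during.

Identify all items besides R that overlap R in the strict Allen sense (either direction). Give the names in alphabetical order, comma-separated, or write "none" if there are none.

Target R = [Fri 02:00, Sat 03:00].
C [Mon 23:00, Tue 08:00] → before → no.
F [Thu 13:00, Fri 16:00] → overlaps → yes.
H [Sat 07:00, Sat 17:00] → after → no.
J [Fri 18:00, Fri 23:00] → during → no.
K [Tue 00:00, Thu 05:00] → before → no.
N [Thu 09:00, Sat 14:00] → contains → no.
S [Mon 23:00, Wed 09:00] → before → no.
V [Wed 01:00, Fri 01:00] → before → no.
W [Fri 03:00, Sun 16:00] → overlapped-by → yes.
Z [Fri 00:00, Sun 04:00] → contains → no.
Result: F, W.

F, W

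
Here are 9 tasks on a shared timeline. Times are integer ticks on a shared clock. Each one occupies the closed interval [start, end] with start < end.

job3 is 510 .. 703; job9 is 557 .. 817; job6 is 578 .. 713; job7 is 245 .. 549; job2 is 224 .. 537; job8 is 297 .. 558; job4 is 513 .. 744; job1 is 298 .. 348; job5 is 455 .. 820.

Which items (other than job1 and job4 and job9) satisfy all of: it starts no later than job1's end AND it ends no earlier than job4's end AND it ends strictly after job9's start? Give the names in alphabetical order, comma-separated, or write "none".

Conditions: its start is no later than job1's end (X.start <= 348) AND its end is no earlier than job4's end (X.end >= 744) AND its end is strictly after job9's start (X.end > 557).
job2: start 224 <= 348? ✓; end 537 >= 744? ✗; end 537 > 557? ✗ → no.
job3: start 510 <= 348? ✗; end 703 >= 744? ✗; end 703 > 557? ✓ → no.
job5: start 455 <= 348? ✗; end 820 >= 744? ✓; end 820 > 557? ✓ → no.
job6: start 578 <= 348? ✗; end 713 >= 744? ✗; end 713 > 557? ✓ → no.
job7: start 245 <= 348? ✓; end 549 >= 744? ✗; end 549 > 557? ✗ → no.
job8: start 297 <= 348? ✓; end 558 >= 744? ✗; end 558 > 557? ✓ → no.
Result: none.

none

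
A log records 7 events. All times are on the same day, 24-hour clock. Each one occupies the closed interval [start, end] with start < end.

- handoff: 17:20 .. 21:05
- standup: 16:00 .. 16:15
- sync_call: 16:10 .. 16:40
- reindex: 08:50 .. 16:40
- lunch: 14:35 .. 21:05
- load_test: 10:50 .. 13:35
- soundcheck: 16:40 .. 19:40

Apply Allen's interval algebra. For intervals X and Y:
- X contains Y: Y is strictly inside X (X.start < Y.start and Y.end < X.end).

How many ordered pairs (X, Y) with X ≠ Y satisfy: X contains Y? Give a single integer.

Checking all 42 ordered pairs for relation 'contains'; matching pairs in alphabetical order:
(lunch, soundcheck): lunch contains soundcheck ✓
(lunch, standup): lunch contains standup ✓
(lunch, sync_call): lunch contains sync_call ✓
(reindex, load_test): reindex contains load_test ✓
(reindex, standup): reindex contains standup ✓
Count: 5.

5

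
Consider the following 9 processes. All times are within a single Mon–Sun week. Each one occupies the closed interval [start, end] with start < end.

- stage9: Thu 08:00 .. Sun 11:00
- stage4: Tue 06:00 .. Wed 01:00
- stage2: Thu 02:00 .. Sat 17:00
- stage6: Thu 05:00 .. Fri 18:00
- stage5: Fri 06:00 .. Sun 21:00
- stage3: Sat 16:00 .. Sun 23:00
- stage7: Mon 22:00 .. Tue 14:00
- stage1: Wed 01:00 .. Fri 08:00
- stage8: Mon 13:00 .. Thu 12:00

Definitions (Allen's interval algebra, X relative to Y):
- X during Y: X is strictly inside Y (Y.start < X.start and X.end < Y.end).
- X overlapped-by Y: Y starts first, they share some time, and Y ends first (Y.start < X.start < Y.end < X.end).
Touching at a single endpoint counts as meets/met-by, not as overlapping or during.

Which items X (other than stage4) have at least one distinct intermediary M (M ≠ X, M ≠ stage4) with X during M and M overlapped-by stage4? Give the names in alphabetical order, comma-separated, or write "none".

Target stage4 = [Tue 06:00, Wed 01:00].
Intermediaries M with M overlapped-by stage4: none.
Union: none.

none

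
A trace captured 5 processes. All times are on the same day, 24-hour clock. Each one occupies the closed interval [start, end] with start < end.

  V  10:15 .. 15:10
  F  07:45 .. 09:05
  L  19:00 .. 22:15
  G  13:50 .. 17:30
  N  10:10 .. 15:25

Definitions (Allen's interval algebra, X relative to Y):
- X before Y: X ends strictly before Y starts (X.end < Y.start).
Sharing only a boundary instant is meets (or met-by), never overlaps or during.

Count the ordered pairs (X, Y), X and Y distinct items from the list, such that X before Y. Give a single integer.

7

Checking all 20 ordered pairs for relation 'before'; matching pairs in alphabetical order:
(F, G): F before G ✓
(F, L): F before L ✓
(F, N): F before N ✓
(F, V): F before V ✓
(G, L): G before L ✓
(N, L): N before L ✓
(V, L): V before L ✓
Count: 7.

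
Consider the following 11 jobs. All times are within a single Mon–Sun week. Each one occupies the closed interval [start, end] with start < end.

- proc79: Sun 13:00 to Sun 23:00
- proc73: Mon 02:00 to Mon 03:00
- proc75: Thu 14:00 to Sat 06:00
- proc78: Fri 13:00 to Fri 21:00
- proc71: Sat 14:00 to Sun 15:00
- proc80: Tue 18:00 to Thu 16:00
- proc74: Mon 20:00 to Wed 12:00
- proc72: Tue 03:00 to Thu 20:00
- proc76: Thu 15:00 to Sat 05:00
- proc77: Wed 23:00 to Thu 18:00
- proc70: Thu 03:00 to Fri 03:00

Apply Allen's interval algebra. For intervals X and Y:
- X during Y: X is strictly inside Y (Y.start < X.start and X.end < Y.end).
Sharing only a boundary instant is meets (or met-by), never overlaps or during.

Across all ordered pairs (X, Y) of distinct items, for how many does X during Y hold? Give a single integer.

Checking all 110 ordered pairs for relation 'during'; matching pairs in alphabetical order:
(proc76, proc75): proc76 during proc75 ✓
(proc77, proc72): proc77 during proc72 ✓
(proc78, proc75): proc78 during proc75 ✓
(proc78, proc76): proc78 during proc76 ✓
(proc80, proc72): proc80 during proc72 ✓
Count: 5.

5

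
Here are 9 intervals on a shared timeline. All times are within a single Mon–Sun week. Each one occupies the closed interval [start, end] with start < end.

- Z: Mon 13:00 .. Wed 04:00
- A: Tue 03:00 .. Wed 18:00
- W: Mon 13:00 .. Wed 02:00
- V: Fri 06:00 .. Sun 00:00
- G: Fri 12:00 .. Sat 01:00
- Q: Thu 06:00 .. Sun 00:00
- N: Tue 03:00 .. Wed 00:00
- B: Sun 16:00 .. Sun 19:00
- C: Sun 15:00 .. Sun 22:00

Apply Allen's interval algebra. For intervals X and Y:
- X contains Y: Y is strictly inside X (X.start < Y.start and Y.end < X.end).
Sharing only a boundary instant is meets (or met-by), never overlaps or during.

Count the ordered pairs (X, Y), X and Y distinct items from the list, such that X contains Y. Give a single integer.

Checking all 72 ordered pairs for relation 'contains'; matching pairs in alphabetical order:
(C, B): C contains B ✓
(Q, G): Q contains G ✓
(V, G): V contains G ✓
(W, N): W contains N ✓
(Z, N): Z contains N ✓
Count: 5.

5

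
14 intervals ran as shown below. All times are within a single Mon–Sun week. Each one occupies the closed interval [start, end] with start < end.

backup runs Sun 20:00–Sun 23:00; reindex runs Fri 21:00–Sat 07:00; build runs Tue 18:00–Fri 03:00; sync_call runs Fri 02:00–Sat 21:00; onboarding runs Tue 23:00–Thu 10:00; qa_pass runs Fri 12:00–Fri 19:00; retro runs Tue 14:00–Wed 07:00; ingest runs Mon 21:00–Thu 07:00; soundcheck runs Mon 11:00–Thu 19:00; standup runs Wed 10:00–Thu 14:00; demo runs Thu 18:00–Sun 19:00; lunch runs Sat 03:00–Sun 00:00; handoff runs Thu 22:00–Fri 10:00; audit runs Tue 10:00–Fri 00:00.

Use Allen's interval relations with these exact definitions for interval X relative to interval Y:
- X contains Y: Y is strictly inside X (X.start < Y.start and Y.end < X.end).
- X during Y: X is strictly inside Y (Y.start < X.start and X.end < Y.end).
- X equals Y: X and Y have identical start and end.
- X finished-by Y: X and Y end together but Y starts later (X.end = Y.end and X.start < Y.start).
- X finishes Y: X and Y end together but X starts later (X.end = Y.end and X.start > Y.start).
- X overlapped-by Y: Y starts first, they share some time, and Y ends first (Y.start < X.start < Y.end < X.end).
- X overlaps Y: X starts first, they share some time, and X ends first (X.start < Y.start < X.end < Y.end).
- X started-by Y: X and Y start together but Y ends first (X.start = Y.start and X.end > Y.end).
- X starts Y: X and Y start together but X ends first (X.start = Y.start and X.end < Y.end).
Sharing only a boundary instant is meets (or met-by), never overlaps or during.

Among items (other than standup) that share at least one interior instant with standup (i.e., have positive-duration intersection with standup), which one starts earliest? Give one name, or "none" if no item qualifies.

Target standup = [Wed 10:00, Thu 14:00].
audit [Tue 10:00, Fri 00:00] → contains → candidate.
backup [Sun 20:00, Sun 23:00] → after → excluded.
build [Tue 18:00, Fri 03:00] → contains → candidate.
demo [Thu 18:00, Sun 19:00] → after → excluded.
handoff [Thu 22:00, Fri 10:00] → after → excluded.
ingest [Mon 21:00, Thu 07:00] → overlaps → candidate.
lunch [Sat 03:00, Sun 00:00] → after → excluded.
onboarding [Tue 23:00, Thu 10:00] → overlaps → candidate.
qa_pass [Fri 12:00, Fri 19:00] → after → excluded.
reindex [Fri 21:00, Sat 07:00] → after → excluded.
retro [Tue 14:00, Wed 07:00] → before → excluded.
soundcheck [Mon 11:00, Thu 19:00] → contains → candidate.
sync_call [Fri 02:00, Sat 21:00] → after → excluded.
Among candidates, earliest start is Mon 11:00 → soundcheck.

soundcheck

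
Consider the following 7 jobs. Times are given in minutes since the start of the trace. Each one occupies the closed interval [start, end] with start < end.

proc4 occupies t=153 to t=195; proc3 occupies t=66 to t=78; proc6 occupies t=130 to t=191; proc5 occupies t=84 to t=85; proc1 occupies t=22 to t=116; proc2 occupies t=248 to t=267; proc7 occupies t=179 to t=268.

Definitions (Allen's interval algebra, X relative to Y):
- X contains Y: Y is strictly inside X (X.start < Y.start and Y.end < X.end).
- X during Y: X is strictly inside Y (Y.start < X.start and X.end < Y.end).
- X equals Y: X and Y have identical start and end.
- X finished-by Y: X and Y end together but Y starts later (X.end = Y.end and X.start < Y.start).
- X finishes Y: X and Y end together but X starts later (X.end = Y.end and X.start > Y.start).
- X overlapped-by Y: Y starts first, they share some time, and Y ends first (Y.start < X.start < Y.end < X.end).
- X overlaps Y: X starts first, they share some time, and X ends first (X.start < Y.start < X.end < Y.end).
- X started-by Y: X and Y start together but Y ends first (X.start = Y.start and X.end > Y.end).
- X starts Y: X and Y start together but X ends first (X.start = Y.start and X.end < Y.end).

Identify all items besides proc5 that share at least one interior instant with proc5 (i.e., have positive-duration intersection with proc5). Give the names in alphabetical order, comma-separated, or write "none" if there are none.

Target proc5 = [t=84, t=85].
proc1 [t=22, t=116] → contains → yes.
proc2 [t=248, t=267] → after → no.
proc3 [t=66, t=78] → before → no.
proc4 [t=153, t=195] → after → no.
proc6 [t=130, t=191] → after → no.
proc7 [t=179, t=268] → after → no.
Result: proc1.

proc1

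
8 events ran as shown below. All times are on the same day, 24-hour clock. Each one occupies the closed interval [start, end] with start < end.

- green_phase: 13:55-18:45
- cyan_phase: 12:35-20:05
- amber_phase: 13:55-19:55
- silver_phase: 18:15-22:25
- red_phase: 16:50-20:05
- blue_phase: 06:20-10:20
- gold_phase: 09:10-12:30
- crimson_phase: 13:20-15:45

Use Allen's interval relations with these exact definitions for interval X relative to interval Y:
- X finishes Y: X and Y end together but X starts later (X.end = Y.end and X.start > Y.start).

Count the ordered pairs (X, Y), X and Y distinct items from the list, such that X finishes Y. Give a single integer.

1

Checking all 56 ordered pairs for relation 'finishes'; matching pairs in alphabetical order:
(red_phase, cyan_phase): red_phase finishes cyan_phase ✓
Count: 1.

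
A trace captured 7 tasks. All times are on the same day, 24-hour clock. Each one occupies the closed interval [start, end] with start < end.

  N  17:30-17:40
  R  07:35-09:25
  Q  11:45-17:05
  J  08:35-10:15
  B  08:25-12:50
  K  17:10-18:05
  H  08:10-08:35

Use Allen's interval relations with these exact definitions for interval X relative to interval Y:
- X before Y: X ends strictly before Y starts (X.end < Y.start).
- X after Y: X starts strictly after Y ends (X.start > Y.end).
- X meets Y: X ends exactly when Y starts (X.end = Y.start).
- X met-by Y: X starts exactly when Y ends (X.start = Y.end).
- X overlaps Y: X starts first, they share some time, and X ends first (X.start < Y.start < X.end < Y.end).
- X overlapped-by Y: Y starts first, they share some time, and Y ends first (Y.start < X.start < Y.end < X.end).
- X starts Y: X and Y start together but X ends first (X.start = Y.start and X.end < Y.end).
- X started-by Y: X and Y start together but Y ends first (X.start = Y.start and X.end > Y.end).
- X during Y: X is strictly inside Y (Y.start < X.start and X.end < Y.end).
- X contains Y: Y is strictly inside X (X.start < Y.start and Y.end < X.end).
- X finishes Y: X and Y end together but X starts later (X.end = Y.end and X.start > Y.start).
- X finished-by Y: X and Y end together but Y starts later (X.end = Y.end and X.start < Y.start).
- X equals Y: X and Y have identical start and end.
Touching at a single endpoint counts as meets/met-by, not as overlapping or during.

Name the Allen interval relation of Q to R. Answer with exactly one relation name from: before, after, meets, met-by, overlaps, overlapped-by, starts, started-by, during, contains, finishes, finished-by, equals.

after

Q = [11:45, 17:05]; R = [07:35, 09:25].
Compare endpoints: Q.start > R.start, Q.start > R.end, Q.end > R.start, Q.end > R.end.
That pattern is 'after'.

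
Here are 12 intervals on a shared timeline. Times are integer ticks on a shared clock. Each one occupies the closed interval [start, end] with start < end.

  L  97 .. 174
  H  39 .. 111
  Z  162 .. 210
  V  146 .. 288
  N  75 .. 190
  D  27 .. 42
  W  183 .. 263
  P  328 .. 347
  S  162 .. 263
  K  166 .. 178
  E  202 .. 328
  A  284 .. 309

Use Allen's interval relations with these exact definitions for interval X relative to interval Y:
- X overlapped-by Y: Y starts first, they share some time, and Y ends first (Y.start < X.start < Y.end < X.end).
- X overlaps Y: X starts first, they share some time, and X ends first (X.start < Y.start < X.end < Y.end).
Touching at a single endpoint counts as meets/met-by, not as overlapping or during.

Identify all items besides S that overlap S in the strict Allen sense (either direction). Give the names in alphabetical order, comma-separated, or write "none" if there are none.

Target S = [162, 263].
A [284, 309] → after → no.
D [27, 42] → before → no.
E [202, 328] → overlapped-by → yes.
H [39, 111] → before → no.
K [166, 178] → during → no.
L [97, 174] → overlaps → yes.
N [75, 190] → overlaps → yes.
P [328, 347] → after → no.
V [146, 288] → contains → no.
W [183, 263] → finishes → no.
Z [162, 210] → starts → no.
Result: E, L, N.

E, L, N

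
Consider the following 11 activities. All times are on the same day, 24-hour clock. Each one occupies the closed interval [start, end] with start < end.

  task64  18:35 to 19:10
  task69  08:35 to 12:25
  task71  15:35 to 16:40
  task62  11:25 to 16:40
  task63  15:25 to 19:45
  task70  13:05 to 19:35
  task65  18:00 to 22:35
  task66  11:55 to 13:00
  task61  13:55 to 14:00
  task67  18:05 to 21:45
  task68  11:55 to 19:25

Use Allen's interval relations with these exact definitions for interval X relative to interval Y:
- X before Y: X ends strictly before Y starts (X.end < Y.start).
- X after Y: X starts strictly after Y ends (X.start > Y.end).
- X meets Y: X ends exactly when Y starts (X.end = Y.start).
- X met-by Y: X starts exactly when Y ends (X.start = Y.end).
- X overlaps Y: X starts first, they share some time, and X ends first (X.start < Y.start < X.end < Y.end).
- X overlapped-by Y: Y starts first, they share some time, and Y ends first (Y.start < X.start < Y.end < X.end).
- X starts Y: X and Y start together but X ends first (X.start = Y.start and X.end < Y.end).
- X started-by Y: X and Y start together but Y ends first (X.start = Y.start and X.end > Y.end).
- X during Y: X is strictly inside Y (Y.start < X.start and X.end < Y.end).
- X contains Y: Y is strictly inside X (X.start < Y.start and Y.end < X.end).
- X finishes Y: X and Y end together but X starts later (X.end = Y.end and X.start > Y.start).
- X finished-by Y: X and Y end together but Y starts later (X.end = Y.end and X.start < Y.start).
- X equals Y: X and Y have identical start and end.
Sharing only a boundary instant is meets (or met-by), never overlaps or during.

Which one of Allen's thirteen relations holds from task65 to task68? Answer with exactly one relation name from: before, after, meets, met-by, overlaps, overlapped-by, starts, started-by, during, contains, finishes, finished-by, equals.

task65 = [18:00, 22:35]; task68 = [11:55, 19:25].
Compare endpoints: task65.start > task68.start, task65.start < task68.end, task65.end > task68.start, task65.end > task68.end.
That pattern is 'overlapped-by'.

overlapped-by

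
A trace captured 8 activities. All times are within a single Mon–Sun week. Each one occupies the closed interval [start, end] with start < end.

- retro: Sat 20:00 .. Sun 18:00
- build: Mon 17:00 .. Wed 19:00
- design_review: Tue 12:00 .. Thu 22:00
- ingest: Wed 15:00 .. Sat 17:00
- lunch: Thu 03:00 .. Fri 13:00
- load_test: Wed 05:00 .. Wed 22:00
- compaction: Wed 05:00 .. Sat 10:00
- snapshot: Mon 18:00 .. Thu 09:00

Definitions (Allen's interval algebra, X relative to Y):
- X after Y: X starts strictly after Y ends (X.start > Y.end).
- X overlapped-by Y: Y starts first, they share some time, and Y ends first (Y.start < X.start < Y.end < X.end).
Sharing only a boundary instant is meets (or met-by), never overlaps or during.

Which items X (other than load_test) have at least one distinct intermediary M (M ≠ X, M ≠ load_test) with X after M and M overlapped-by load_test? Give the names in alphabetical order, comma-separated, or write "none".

Target load_test = [Wed 05:00, Wed 22:00].
Intermediaries M with M overlapped-by load_test: ingest.
Via ingest — items with X after ingest: retro.
Union: retro.

retro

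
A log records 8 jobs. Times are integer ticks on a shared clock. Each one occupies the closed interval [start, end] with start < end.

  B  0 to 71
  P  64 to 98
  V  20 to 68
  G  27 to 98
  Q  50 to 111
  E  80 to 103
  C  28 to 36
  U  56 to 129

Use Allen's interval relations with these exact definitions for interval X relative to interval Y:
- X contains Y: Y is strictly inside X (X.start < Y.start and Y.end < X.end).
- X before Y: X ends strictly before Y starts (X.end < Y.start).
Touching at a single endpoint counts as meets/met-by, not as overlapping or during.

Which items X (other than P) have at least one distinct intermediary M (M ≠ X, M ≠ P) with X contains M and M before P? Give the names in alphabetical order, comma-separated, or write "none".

Target P = [64, 98].
Intermediaries M with M before P: C.
Via C — items with X contains C: B, G, V.
Union: B, G, V.

B, G, V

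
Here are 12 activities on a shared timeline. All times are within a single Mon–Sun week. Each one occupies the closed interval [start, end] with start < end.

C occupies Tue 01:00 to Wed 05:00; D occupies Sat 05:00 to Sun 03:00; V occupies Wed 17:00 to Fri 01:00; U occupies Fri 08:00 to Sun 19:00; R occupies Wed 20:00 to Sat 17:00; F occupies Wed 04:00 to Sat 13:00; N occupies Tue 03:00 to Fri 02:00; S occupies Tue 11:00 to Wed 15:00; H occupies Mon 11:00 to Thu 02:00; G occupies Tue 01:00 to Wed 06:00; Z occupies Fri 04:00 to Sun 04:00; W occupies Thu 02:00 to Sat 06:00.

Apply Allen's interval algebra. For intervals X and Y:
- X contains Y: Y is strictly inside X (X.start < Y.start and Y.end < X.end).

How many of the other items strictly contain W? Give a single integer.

2

Target W = [Thu 02:00, Sat 06:00].
C [Tue 01:00, Wed 05:00] → before → no.
D [Sat 05:00, Sun 03:00] → overlapped-by → no.
F [Wed 04:00, Sat 13:00] → contains → counts.
G [Tue 01:00, Wed 06:00] → before → no.
H [Mon 11:00, Thu 02:00] → meets → no.
N [Tue 03:00, Fri 02:00] → overlaps → no.
R [Wed 20:00, Sat 17:00] → contains → counts.
S [Tue 11:00, Wed 15:00] → before → no.
U [Fri 08:00, Sun 19:00] → overlapped-by → no.
V [Wed 17:00, Fri 01:00] → overlaps → no.
Z [Fri 04:00, Sun 04:00] → overlapped-by → no.
Total: 2.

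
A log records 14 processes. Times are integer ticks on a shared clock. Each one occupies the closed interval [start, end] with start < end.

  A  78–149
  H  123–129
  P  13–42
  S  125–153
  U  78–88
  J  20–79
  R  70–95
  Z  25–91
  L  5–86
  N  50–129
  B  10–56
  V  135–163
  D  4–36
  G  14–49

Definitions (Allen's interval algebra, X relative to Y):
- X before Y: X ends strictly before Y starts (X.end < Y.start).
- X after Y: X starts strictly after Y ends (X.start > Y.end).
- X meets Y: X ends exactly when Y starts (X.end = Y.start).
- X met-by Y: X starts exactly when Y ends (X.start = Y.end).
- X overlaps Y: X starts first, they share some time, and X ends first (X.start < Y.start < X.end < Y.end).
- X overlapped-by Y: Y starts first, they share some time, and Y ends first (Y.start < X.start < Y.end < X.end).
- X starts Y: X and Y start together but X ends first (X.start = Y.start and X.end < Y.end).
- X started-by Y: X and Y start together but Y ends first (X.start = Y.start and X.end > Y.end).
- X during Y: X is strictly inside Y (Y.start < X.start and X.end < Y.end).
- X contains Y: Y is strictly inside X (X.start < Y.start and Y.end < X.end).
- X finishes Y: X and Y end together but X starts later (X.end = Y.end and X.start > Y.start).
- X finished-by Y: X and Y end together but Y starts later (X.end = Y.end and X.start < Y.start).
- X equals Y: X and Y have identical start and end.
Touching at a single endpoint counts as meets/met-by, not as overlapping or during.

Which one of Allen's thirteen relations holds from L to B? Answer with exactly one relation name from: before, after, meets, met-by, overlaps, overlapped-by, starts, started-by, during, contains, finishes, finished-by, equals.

contains

L = [5, 86]; B = [10, 56].
Compare endpoints: L.start < B.start, L.start < B.end, L.end > B.start, L.end > B.end.
That pattern is 'contains'.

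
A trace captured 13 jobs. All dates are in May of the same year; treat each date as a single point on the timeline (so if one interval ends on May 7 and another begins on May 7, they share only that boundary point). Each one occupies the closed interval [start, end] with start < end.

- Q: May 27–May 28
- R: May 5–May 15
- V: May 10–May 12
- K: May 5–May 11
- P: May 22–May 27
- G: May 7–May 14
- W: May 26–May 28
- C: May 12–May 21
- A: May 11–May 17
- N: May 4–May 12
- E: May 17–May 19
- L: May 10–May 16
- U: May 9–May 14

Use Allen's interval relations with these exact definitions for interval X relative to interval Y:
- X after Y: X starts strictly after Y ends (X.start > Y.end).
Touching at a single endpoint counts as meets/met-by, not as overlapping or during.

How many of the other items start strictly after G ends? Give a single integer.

Target G = [May 7, May 14].
A [May 11, May 17] → overlapped-by → no.
C [May 12, May 21] → overlapped-by → no.
E [May 17, May 19] → after → counts.
K [May 5, May 11] → overlaps → no.
L [May 10, May 16] → overlapped-by → no.
N [May 4, May 12] → overlaps → no.
P [May 22, May 27] → after → counts.
Q [May 27, May 28] → after → counts.
R [May 5, May 15] → contains → no.
U [May 9, May 14] → finishes → no.
V [May 10, May 12] → during → no.
W [May 26, May 28] → after → counts.
Total: 4.

4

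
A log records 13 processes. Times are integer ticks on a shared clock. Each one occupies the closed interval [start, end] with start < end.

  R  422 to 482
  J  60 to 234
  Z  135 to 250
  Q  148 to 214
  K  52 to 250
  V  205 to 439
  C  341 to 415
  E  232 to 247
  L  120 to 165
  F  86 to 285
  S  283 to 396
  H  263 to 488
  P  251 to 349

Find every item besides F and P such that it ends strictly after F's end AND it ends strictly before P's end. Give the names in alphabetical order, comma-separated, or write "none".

Conditions: its end is strictly after F's end (X.end > 285) AND its end is strictly before P's end (X.end < 349).
C: end 415 > 285? ✓; end 415 < 349? ✗ → no.
E: end 247 > 285? ✗; end 247 < 349? ✓ → no.
H: end 488 > 285? ✓; end 488 < 349? ✗ → no.
J: end 234 > 285? ✗; end 234 < 349? ✓ → no.
K: end 250 > 285? ✗; end 250 < 349? ✓ → no.
L: end 165 > 285? ✗; end 165 < 349? ✓ → no.
Q: end 214 > 285? ✗; end 214 < 349? ✓ → no.
R: end 482 > 285? ✓; end 482 < 349? ✗ → no.
S: end 396 > 285? ✓; end 396 < 349? ✗ → no.
V: end 439 > 285? ✓; end 439 < 349? ✗ → no.
Z: end 250 > 285? ✗; end 250 < 349? ✓ → no.
Result: none.

none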